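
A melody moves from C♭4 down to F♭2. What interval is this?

perfect twelfth

Descending from Cb4 to Fb2 is the same interval as ascending Fb2 to Cb4.
F to C spans five letter names (F-G-A-B-C), plus an octave: a twelfth.
Fb2 to Cb4 is 19 semitones, matching the perfect twelfth exactly, so the quality is perfect.
(Equivalently, a compound perfect fifth: a perfect fifth plus an octave.)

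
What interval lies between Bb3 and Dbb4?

diminished 3rd

B to D spans three letter names (B-C-D): a third.
The major third is 4 semitones; here we have 2, two semitones narrower: diminished.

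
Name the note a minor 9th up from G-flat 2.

A-double-flat 3

Counting two letter names plus an octave up from G lands on A.
A minor ninth is 13 semitones; 13 semitones up from Gb2 gives Abb3.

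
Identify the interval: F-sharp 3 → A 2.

Descending from F#3 to A2 is the same interval as ascending A2 to F#3.
A to F spans six letter names (A-B-C-D-E-F) — that makes it a sixth of some quality.
Counting semitones, A2→F#3 is 9, which is the major sixth.

major 6th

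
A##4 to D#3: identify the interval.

Descending from A##4 to D#3 is the same interval as ascending D#3 to A##4.
D to A spans five letter names (D-E-F-G-A), plus an octave: a twelfth.
D#3 to A##4 spans 20 semitones — one semitone wider than the perfect twelfth (19) — giving an augmented twelfth.
(Equivalently, a compound augmented fifth: an augmented fifth plus an octave.)

augmented 12th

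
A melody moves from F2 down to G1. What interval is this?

minor seventh

Descending from F2 to G1 is the same interval as ascending G1 to F2.
G to F spans seven letter names (G-A-B-C-D-E-F): a seventh.
G1 to F2 is 10 semitones, a half step short of the major seventh (11), so this is minor.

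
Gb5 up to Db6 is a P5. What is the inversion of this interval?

perfect fourth

Interval numbers invert to sum to nine: 5 + 4 = 9, so a fifth inverts to a fourth.
The quality also flips — perfect stays perfect — giving a perfect fourth.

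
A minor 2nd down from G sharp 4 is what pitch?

F double-sharp 4

The second takes the letter from G down to F.
Moving 1 semitone down from G#4 (the size of a minor second) reaches F##4.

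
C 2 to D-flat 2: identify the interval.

C to D spans two letter names (C-D) — that makes it a second of some quality.
At 1 semitone, C2→Db2 falls one short of a major second: minor.

minor second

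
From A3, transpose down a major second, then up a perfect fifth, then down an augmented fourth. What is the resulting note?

Ab3

Down a major second from A3: G3 (2 semitones down).
Up a perfect fifth from G3: D4 (7 semitones up).
D4 down an augmented fourth → Ab3 (6 semitones).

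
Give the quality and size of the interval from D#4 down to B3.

Descending from D#4 to B3 is the same interval as ascending B3 to D#4.
B to D spans three letter names (B-C-D) — that makes it a third of some quality.
B3 to D#4 is 4 semitones, matching the major third exactly, so the quality is major.

major 3rd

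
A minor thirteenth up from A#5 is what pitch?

Counting six letter names plus an octave up from A lands on F.
Moving 20 semitones up from A#5 (the size of a minor thirteenth) reaches F#7.

F#7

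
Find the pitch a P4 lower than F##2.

C##2

Counting four letter names down from F lands on C.
A perfect fourth spans 5 semitones, so from F##2 the target pitch is C##2.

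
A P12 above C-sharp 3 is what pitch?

Counting five letter names plus an octave up from C lands on G.
Moving 19 semitones up from C#3 (the size of a perfect twelfth) reaches G#4.

G-sharp 4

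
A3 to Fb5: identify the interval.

A to F spans six letter names (A-B-C-D-E-F), plus an octave: a thirteenth.
A major thirteenth would be 21 semitones; A3 to Fb5 is 19, two semitones narrower, so the interval is diminished.
(Equivalently, a compound diminished sixth: a diminished sixth plus an octave.)

diminished thirteenth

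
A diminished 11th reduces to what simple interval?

Take out an octave (7 from the number): 11 − 7 = 4.
That makes a diminished eleventh a compound diminished fourth — an octave plus a diminished fourth.

diminished 4th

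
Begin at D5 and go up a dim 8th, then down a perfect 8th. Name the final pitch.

Db5

Up a diminished octave from D5: Db6 (11 semitones up).
Down a perfect octave from Db6: Db5 (12 semitones down).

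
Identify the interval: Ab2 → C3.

A to C spans three letter names (A-B-C): a third.
The major third spans 4 semitones, and Ab2 to C3 is exactly 4 semitones — so this is a major third.

major 3rd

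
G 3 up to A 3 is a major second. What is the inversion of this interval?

minor seventh

The rule of nine gives the new number: 9 − 2 = 7, so a second becomes a seventh.
And major becomes minor under inversion, so we get a minor seventh.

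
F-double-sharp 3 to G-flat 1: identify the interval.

Descending from F##3 to Gb1 is the same interval as ascending Gb1 to F##3.
G to F spans seven letter names (G-A-B-C-D-E-F), plus an octave, so the interval is some kind of fourteenth.
A major fourteenth would be 23 semitones; Gb1 to F##3 is 25, two semitones wider, so the interval is doubly augmented.
(Equivalently, a compound doubly augmented seventh: a doubly augmented seventh plus an octave.)

doubly augmented 14th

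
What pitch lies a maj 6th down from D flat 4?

Counting six letter names down from D lands on F.
Moving 9 semitones down from Db4 (the size of a major sixth) reaches Fb3.

F flat 3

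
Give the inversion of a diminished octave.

A1

Inverted interval numbers add to nine, so an octave pairs with a unison (8 + 1 = 9).
The quality also flips — diminished becomes augmented — giving an augmented unison.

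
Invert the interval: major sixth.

minor third

The rule of nine gives the new number: 9 − 6 = 3, so a sixth becomes a third.
The quality also flips — major becomes minor — giving a minor third.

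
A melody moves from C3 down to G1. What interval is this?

P11

Descending from C3 to G1 is the same interval as ascending G1 to C3.
G to C spans four letter names (G-A-B-C), plus an octave, so the interval is some kind of eleventh.
G1 to C3 is 17 semitones, matching the perfect eleventh exactly, so the quality is perfect.
(Equivalently, a compound perfect fourth: a perfect fourth plus an octave.)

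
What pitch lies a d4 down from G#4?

D##4

Four letter names down from G: D.
Moving 4 semitones down from G#4 (the size of a diminished fourth) reaches D##4.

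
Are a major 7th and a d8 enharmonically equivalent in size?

Both span 11 semitones: a major seventh and a diminished octave are the same chromatic distance.

Yes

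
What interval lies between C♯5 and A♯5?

C to A spans six letter names (C-D-E-F-G-A): a sixth.
The major sixth spans 9 semitones, and C#5 to A#5 is exactly 9 semitones — so this is a major sixth.

M6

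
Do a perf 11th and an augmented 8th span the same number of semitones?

No

17 semitones (perfect eleventh) vs 13 semitones (augmented octave): not equal.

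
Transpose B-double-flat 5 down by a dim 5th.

E-flat 5

Five letter names down from B: E.
A diminished fifth spans 6 semitones, so from Bbb5 the target pitch is Eb5.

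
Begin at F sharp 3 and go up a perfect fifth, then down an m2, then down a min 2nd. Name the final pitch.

A double-sharp 3

Up a perfect fifth from F#3: C#4 (7 semitones up).
A minor second down from C#4 is B#3.
B#3 down a minor second → A##3 (1 semitone).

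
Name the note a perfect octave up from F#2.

An octave keeps the letter name F, an octave up from F.
A perfect octave spans 12 semitones, so from F#2 the target pitch is F#3.

F#3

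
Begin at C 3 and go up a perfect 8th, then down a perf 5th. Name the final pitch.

A perfect octave up from C3 is C4.
C4 down a perfect fifth → F3 (7 semitones).

F 3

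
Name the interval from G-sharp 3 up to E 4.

minor 6th

G to E spans six letter names (G-A-B-C-D-E), so the interval is some kind of sixth.
G#3 to E4 is 8 semitones, a half step short of the major sixth (9), so this is minor.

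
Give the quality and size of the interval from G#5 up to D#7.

perfect twelfth

G to D spans five letter names (G-A-B-C-D), plus an octave, so the interval is some kind of twelfth.
The perfect twelfth spans 19 semitones, and G#5 to D#7 is exactly 19 semitones — so this is a perfect twelfth.
(Equivalently, a compound perfect fifth: a perfect fifth plus an octave.)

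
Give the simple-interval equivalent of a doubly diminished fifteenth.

Each octave removed subtracts seven from the number: 15 − 7 = 8.
Quality carries through unchanged, so the simple form is a doubly diminished octave.

dd8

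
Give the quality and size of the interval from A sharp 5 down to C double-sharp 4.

minor thirteenth

Descending from A#5 to C##4 is the same interval as ascending C##4 to A#5.
C to A spans six letter names (C-D-E-F-G-A), plus an octave — that makes it a thirteenth of some quality.
A major thirteenth would be 21 semitones, but C##4 to A#5 is 20 — one semitone narrower, making it a minor thirteenth.
(Equivalently, a compound minor sixth: a minor sixth plus an octave.)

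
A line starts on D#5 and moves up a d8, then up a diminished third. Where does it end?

Fb6

Up a diminished octave from D#5: D6 (11 semitones up).
A diminished third up from D6 is Fb6.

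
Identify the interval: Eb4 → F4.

E to F spans two letter names (E-F) — that makes it a second of some quality.
The major second spans 2 semitones, and Eb4 to F4 is exactly 2 semitones — so this is a major second.

major 2nd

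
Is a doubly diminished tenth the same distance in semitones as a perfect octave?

A doubly diminished tenth spans 13 semitones; a perfect octave spans 12 semitones. They differ by 1.

No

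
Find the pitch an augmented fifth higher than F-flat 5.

Counting five letter names up from F lands on C.
Moving 8 semitones up from Fb5 (the size of an augmented fifth) reaches C6.

C 6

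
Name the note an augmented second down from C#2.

Bb1

The second takes the letter from C down to B.
An augmented second is 3 semitones; 3 semitones down from C#2 gives Bb1.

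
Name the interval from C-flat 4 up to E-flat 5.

C to E spans three letter names (C-D-E), plus an octave, so the interval is some kind of tenth.
Cb4 to Eb5 is 16 semitones, matching the major tenth exactly, so the quality is major.
(Equivalently, a compound major third: a major third plus an octave.)

major 10th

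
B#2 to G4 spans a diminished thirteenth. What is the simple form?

diminished sixth

Each octave removed subtracts seven from the number: 13 − 7 = 6.
Quality carries through unchanged, so the simple form is a diminished sixth.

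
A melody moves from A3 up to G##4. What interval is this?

augmented 7th

A to G spans seven letter names (A-B-C-D-E-F-G) — that makes it a seventh of some quality.
A3 to G##4 spans 12 semitones — one semitone wider than the major seventh (11) — giving an augmented seventh.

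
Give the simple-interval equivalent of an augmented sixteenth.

augmented second

Each octave removed subtracts seven from the number: 16 − 14 = 2.
Quality carries through unchanged, so the simple form is an augmented second.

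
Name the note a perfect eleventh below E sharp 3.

Counting four letter names plus an octave down from E lands on B.
Moving 17 semitones down from E#3 (the size of a perfect eleventh) reaches B#1.

B sharp 1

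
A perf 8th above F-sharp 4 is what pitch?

F-sharp 5

An octave keeps the letter name F, an octave up from F.
A perfect octave spans 12 semitones, so from F#4 the target pitch is F#5.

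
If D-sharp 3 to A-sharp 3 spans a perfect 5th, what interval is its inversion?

The rule of nine gives the new number: 9 − 5 = 4, so a fifth becomes a fourth.
And perfect stays perfect under inversion, so we get a perfect fourth.

perfect 4th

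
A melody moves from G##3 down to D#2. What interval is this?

Descending from G##3 to D#2 is the same interval as ascending D#2 to G##3.
D to G spans four letter names (D-E-F-G), plus an octave, so the interval is some kind of eleventh.
A perfect eleventh would be 17 semitones; D#2 to G##3 is 18, one semitone wider, so the interval is augmented.
(Equivalently, a compound augmented fourth: an augmented fourth plus an octave.)

augmented eleventh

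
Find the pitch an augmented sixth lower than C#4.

Eb3

Counting six letter names down from C lands on E.
An augmented sixth is 10 semitones; 10 semitones down from C#4 gives Eb3.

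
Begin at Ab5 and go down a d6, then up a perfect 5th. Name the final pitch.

Down a diminished sixth from Ab5: C#5 (7 semitones down).
A perfect fifth up from C#5 is G#5.

G#5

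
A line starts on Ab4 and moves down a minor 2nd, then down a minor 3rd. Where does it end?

E4

Down a minor second from Ab4: G4 (1 semitone down).
A minor third down from G4 is E4.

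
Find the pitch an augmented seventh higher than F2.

Counting seven letter names up from F lands on E.
An augmented seventh is 12 semitones; 12 semitones up from F2 gives E#3.

E#3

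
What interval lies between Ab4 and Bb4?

major second

A to B spans two letter names (A-B) — that makes it a second of some quality.
Counting semitones, Ab4→Bb4 is 2, which is the major second.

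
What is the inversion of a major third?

Interval numbers invert to sum to nine: 3 + 6 = 9, so a third inverts to a sixth.
And major becomes minor under inversion, so we get a minor sixth.

minor sixth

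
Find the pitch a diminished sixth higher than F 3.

Counting six letter names up from F lands on D.
A diminished sixth spans 7 semitones, so from F3 the target pitch is Dbb4.

D-double-flat 4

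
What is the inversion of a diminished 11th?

augmented fifth

First reduce the compound diminished eleventh to its simple form, a diminished fourth.
Inverted interval numbers add to nine, so a fourth pairs with a fifth (4 + 5 = 9).
Quality inverts too: diminished becomes augmented. That makes the inversion an augmented fifth.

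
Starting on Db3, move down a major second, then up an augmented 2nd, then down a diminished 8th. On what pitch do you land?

A major second down from Db3 is Cb3.
Up an augmented second from Cb3: D3 (3 semitones up).
D3 down a diminished octave → D#2 (11 semitones).

D#2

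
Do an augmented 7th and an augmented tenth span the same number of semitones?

An augmented seventh is 12 semitones but an augmented tenth is 17 semitones — different sizes.

No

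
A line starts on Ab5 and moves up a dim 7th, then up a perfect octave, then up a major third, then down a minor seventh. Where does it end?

Cb7

Up a diminished seventh from Ab5: Gbb6 (9 semitones up).
A perfect octave up from Gbb6 is Gbb7.
Up a major third from Gbb7: Bbb7 (4 semitones up).
A minor seventh down from Bbb7 is Cb7.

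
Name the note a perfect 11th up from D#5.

Counting four letter names plus an octave up from D lands on G.
A perfect eleventh is 17 semitones; 17 semitones up from D#5 gives G#6.

G#6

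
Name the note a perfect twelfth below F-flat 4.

B-double-flat 2

Counting five letter names plus an octave down from F lands on B.
A perfect twelfth is 19 semitones; 19 semitones down from Fb4 gives Bbb2.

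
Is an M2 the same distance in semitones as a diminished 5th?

No

A major second is 2 semitones but a diminished fifth is 6 semitones — different sizes.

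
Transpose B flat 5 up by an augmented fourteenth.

A sharp 7

Seven letters up from B (plus an octave) reaches A.
An augmented fourteenth spans 24 semitones, so from Bb5 the target pitch is A#7.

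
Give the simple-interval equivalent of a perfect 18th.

Take out 2 octaves (14 from the number): 18 − 14 = 4.
That makes a perfect eighteenth a compound perfect fourth — 2 octaves plus a perfect fourth.

perfect fourth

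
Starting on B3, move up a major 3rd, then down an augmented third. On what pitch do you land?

Bb3

B3 up a major third → D#4 (4 semitones).
An augmented third down from D#4 is Bb3.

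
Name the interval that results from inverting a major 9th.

minor 7th

First reduce the compound major ninth to its simple form, a major second.
Inverted interval numbers add to nine, so a second pairs with a seventh (2 + 7 = 9).
The quality also flips — major becomes minor — giving a minor seventh.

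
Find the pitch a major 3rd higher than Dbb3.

The third takes the letter from D up to F.
A major third spans 4 semitones, so from Dbb3 the target pitch is Fb3.

Fb3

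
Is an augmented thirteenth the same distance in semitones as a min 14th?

Yes

An augmented thirteenth = 22 semitones = a minor fourteenth; enharmonically equal.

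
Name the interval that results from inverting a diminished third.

Interval numbers invert to sum to nine: 3 + 6 = 9, so a third inverts to a sixth.
The quality also flips — diminished becomes augmented — giving an augmented sixth.

augmented 6th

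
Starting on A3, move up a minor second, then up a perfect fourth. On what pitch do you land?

Eb4

A minor second up from A3 is Bb3.
A perfect fourth up from Bb3 is Eb4.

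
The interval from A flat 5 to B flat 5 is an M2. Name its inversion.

Inverted interval numbers add to nine, so a second pairs with a seventh (2 + 7 = 9).
Quality inverts too: major becomes minor. That makes the inversion a minor seventh.

minor 7th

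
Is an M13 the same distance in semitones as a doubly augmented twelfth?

Yes

A major thirteenth spans 21 semitones, and a doubly augmented twelfth also spans 21 semitones — they're enharmonic.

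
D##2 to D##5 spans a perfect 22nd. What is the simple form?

Take out 2 octaves (14 from the number): 22 − 14 = 8.
That makes a perfect twenty-second a compound perfect octave — 2 octaves plus a perfect octave.

P8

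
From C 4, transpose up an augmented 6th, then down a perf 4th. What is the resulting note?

E sharp 4

Up an augmented sixth from C4: A#4 (10 semitones up).
A#4 down a perfect fourth → E#4 (5 semitones).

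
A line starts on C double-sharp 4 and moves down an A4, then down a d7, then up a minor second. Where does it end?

B sharp 2

C##4 down an augmented fourth → G#3 (6 semitones).
A diminished seventh down from G#3 is A##2.
A minor second up from A##2 is B#2.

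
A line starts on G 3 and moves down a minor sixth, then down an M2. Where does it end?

Down a minor sixth from G3: B2 (8 semitones down).
Down a major second from B2: A2 (2 semitones down).

A 2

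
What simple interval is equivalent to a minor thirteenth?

Take out an octave (7 from the number): 13 − 7 = 6.
So a minor thirteenth is an octave plus a minor sixth. The quality is unchanged.

minor sixth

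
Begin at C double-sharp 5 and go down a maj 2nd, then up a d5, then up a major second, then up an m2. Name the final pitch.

Down a major second from C##5: B#4 (2 semitones down).
Up a diminished fifth from B#4: F#5 (6 semitones up).
Up a major second from F#5: G#5 (2 semitones up).
G#5 up a minor second → A5 (1 semitone).

A 5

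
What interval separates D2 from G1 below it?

perfect 5th

Descending from D2 to G1 is the same interval as ascending G1 to D2.
G to D spans five letter names (G-A-B-C-D): a fifth.
G1 to D2 is 7 semitones, matching the perfect fifth exactly, so the quality is perfect.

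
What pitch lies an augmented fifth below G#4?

C4

Counting five letter names down from G lands on C.
Moving 8 semitones down from G#4 (the size of an augmented fifth) reaches C4.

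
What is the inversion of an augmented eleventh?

d5

First reduce the compound augmented eleventh to its simple form, an augmented fourth.
Interval numbers invert to sum to nine: 4 + 5 = 9, so a fourth inverts to a fifth.
Quality inverts too: augmented becomes diminished. That makes the inversion a diminished fifth.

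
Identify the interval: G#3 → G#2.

Descending from G#3 to G#2 is the same interval as ascending G#2 to G#3.
G to G is the same letter name, plus an octave — that makes it an octave of some quality.
G#2 to G#3 is 12 semitones, matching the perfect octave exactly, so the quality is perfect.

P8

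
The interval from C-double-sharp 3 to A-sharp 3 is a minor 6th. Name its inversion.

The rule of nine gives the new number: 9 − 6 = 3, so a sixth becomes a third.
And minor becomes major under inversion, so we get a major third.

major 3rd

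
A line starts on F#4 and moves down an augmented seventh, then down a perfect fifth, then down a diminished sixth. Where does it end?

F#4 down an augmented seventh → Gb3 (12 semitones).
A perfect fifth down from Gb3 is Cb3.
Down a diminished sixth from Cb3: E2 (7 semitones down).

E2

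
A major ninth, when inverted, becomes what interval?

minor 7th

First reduce the compound major ninth to its simple form, a major second.
The rule of nine gives the new number: 9 − 2 = 7, so a second becomes a seventh.
And major becomes minor under inversion, so we get a minor seventh.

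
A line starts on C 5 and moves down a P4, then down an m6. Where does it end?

B 3

C5 down a perfect fourth → G4 (5 semitones).
G4 down a minor sixth → B3 (8 semitones).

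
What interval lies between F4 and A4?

F to A spans three letter names (F-G-A) — that makes it a third of some quality.
F4 to A4 is 4 semitones, matching the major third exactly, so the quality is major.

major 3rd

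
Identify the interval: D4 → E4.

D to E spans two letter names (D-E), so the interval is some kind of second.
Counting semitones, D4→E4 is 2, which is the major second.

major second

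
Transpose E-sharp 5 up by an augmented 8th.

E-double-sharp 6

For an octave the letter name doesn't change: still E, an octave up.
An augmented octave is 13 semitones; 13 semitones up from E#5 gives E##6.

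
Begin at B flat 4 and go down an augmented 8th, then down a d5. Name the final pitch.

E flat 3

Bb4 down an augmented octave → Bbb3 (13 semitones).
A diminished fifth down from Bbb3 is Eb3.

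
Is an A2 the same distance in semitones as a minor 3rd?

An augmented second = 3 semitones = a minor third; enharmonically equal.

Yes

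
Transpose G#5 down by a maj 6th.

The sixth takes the letter from G down to B.
A major sixth spans 9 semitones, so from G#5 the target pitch is B4.

B4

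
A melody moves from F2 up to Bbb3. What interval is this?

F to B spans four letter names (F-G-A-B), plus an octave: an eleventh.
The perfect eleventh is 17 semitones; here we have 16, one semitone narrower: diminished.
(Equivalently, a compound diminished fourth: a diminished fourth plus an octave.)

diminished 11th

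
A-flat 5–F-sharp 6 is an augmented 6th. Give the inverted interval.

The rule of nine gives the new number: 9 − 6 = 3, so a sixth becomes a third.
The quality also flips — augmented becomes diminished — giving a diminished third.

d3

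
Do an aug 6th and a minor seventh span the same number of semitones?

Yes

An augmented sixth = 10 semitones = a minor seventh; enharmonically equal.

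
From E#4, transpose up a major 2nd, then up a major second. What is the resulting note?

G##4

A major second up from E#4 is F##4.
A major second up from F##4 is G##4.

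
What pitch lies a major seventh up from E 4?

The seventh takes the letter from E up to D.
A major seventh is 11 semitones; 11 semitones up from E4 gives D#5.

D sharp 5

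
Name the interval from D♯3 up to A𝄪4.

D to A spans five letter names (D-E-F-G-A), plus an octave, so the interval is some kind of twelfth.
D#3 to A##4 spans 20 semitones — one semitone wider than the perfect twelfth (19) — giving an augmented twelfth.
(Equivalently, a compound augmented fifth: an augmented fifth plus an octave.)

A12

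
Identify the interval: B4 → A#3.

minor 9th

Descending from B4 to A#3 is the same interval as ascending A#3 to B4.
A to B spans two letter names (A-B), plus an octave — that makes it a ninth of some quality.
A major ninth would be 14 semitones, but A#3 to B4 is 13 — one semitone narrower, making it a minor ninth.
(Equivalently, a compound minor second: a minor second plus an octave.)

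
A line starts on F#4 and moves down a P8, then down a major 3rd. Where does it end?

A perfect octave down from F#4 is F#3.
Down a major third from F#3: D3 (4 semitones down).

D3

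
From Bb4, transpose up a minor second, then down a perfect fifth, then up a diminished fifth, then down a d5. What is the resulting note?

Fb4

Up a minor second from Bb4: Cb5 (1 semitone up).
Down a perfect fifth from Cb5: Fb4 (7 semitones down).
A diminished fifth up from Fb4 is Cbb5.
Down a diminished fifth from Cbb5: Fb4 (6 semitones down).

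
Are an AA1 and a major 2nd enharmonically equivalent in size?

Yes

A doubly augmented unison = 2 semitones = a major second; enharmonically equal.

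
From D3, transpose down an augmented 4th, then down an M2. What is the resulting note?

Down an augmented fourth from D3: Ab2 (6 semitones down).
Ab2 down a major second → Gb2 (2 semitones).

Gb2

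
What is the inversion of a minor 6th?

The rule of nine gives the new number: 9 − 6 = 3, so a sixth becomes a third.
And minor becomes major under inversion, so we get a major third.

M3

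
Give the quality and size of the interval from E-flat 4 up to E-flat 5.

E to E is the same letter name, plus an octave — that makes it an octave of some quality.
Eb4 to Eb5 is 12 semitones, matching the perfect octave exactly, so the quality is perfect.

P8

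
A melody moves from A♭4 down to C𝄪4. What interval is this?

Descending from Ab4 to C##4 is the same interval as ascending C##4 to Ab4.
C to A spans six letter names (C-D-E-F-G-A) — that makes it a sixth of some quality.
A major sixth would be 9 semitones; C##4 to Ab4 is 6, three semitones narrower, so the interval is doubly diminished.

doubly diminished sixth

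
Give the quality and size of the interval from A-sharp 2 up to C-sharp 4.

minor tenth

A to C spans three letter names (A-B-C), plus an octave — that makes it a tenth of some quality.
A major tenth would be 16 semitones, but A#2 to C#4 is 15 — one semitone narrower, making it a minor tenth.
(Equivalently, a compound minor third: a minor third plus an octave.)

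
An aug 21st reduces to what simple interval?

augmented seventh

Take out 2 octaves (14 from the number): 21 − 14 = 7.
Quality carries through unchanged, so the simple form is an augmented seventh.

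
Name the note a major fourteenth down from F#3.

G1

The fourteenth's letter: F down seven letter names plus an octave → G.
A major fourteenth spans 23 semitones, so from F#3 the target pitch is G1.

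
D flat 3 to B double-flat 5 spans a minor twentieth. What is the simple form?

Take out 2 octaves (14 from the number): 20 − 14 = 6.
Quality carries through unchanged, so the simple form is a minor sixth.

m6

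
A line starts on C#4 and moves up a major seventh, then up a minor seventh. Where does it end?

A major seventh up from C#4 is B#4.
A minor seventh up from B#4 is A#5.

A#5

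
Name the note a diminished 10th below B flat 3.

Three letters down from B (plus an octave) reaches G.
A diminished tenth spans 14 semitones, so from Bb3 the target pitch is G#2.

G sharp 2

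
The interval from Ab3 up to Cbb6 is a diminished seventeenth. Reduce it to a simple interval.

d3

Take out 2 octaves (14 from the number): 17 − 14 = 3.
So a diminished seventeenth is 2 octaves plus a diminished third. The quality is unchanged.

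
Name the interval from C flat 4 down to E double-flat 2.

Descending from Cb4 to Ebb2 is the same interval as ascending Ebb2 to Cb4.
E to C spans six letter names (E-F-G-A-B-C), plus an octave: a thirteenth.
The major thirteenth spans 21 semitones, and Ebb2 to Cb4 is exactly 21 semitones — so this is a major thirteenth.
(Equivalently, a compound major sixth: a major sixth plus an octave.)

major 13th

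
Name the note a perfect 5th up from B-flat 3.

The fifth takes the letter from B up to F.
A perfect fifth is 7 semitones; 7 semitones up from Bb3 gives F4.

F 4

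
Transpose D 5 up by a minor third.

The third takes the letter from D up to F.
Moving 3 semitones up from D5 (the size of a minor third) reaches F5.

F 5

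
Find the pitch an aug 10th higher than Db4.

F#5

Three letters up from D (plus an octave) reaches F.
Moving 17 semitones up from Db4 (the size of an augmented tenth) reaches F#5.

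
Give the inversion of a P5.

Inverted interval numbers add to nine, so a fifth pairs with a fourth (5 + 4 = 9).
The quality also flips — perfect stays perfect — giving a perfect fourth.

perfect fourth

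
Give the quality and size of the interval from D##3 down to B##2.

Descending from D##3 to B##2 is the same interval as ascending B##2 to D##3.
B to D spans three letter names (B-C-D), so the interval is some kind of third.
B##2 to D##3 is 3 semitones, a half step short of the major third (4), so this is minor.

minor third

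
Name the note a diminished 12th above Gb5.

Dbb7

Five letters up from G (plus an octave) reaches D.
A diminished twelfth spans 18 semitones, so from Gb5 the target pitch is Dbb7.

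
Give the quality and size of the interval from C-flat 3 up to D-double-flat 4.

minor ninth

C to D spans two letter names (C-D), plus an octave, so the interval is some kind of ninth.
A major ninth would be 14 semitones, but Cb3 to Dbb4 is 13 — one semitone narrower, making it a minor ninth.
(Equivalently, a compound minor second: a minor second plus an octave.)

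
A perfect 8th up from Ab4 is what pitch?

The letter stays A (same as the start), shifted an octave up.
A perfect octave spans 12 semitones, so from Ab4 the target pitch is Ab5.

Ab5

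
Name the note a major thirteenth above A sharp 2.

Six letters up from A (plus an octave) reaches F.
Moving 21 semitones up from A#2 (the size of a major thirteenth) reaches F##4.

F double-sharp 4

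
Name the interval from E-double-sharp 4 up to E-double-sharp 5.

E to E is the same letter name, plus an octave — that makes it an octave of some quality.
Counting semitones, E##4→E##5 is 12, which is the perfect octave.

perfect 8th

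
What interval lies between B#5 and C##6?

B to C spans two letter names (B-C): a second.
B#5 to C##6 is 2 semitones, matching the major second exactly, so the quality is major.

major second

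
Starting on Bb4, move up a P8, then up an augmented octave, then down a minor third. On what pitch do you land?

Bb4 up a perfect octave → Bb5 (12 semitones).
Up an augmented octave from Bb5: B6 (13 semitones up).
Down a minor third from B6: G#6 (3 semitones down).

G#6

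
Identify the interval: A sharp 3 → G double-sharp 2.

Descending from A#3 to G##2 is the same interval as ascending G##2 to A#3.
G to A spans two letter names (G-A), plus an octave, so the interval is some kind of ninth.
G##2 to A#3 is 13 semitones, a half step short of the major ninth (14), so this is minor.
(Equivalently, a compound minor second: a minor second plus an octave.)

m9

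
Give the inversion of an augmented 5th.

diminished 4th

Inverted interval numbers add to nine, so a fifth pairs with a fourth (5 + 4 = 9).
Quality inverts too: augmented becomes diminished. That makes the inversion a diminished fourth.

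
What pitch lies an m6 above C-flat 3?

A-double-flat 3

Counting six letter names up from C lands on A.
A minor sixth spans 8 semitones, so from Cb3 the target pitch is Abb3.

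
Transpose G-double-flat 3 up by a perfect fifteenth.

G-double-flat 5

The letter stays G (same as the start), shifted two octaves up.
A perfect fifteenth is 24 semitones; 24 semitones up from Gbb3 gives Gbb5.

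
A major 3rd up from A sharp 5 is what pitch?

Three letter names up from A: C.
A major third spans 4 semitones, so from A#5 the target pitch is C##6.

C double-sharp 6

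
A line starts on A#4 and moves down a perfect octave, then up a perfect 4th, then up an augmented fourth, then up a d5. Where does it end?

A#4 down a perfect octave → A#3 (12 semitones).
Up a perfect fourth from A#3: D#4 (5 semitones up).
D#4 up an augmented fourth → G##4 (6 semitones).
G##4 up a diminished fifth → D#5 (6 semitones).

D#5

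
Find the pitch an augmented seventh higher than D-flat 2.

Seven letter names up from D: C.
An augmented seventh is 12 semitones; 12 semitones up from Db2 gives C#3.

C-sharp 3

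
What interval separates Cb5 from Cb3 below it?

Descending from Cb5 to Cb3 is the same interval as ascending Cb3 to Cb5.
C to C is the same letter name, plus 2 octaves, so the interval is some kind of fifteenth.
The perfect fifteenth spans 24 semitones, and Cb3 to Cb5 is exactly 24 semitones — so this is a perfect fifteenth.
(Equivalently, a compound perfect octave: a perfect octave plus an octave.)

perfect fifteenth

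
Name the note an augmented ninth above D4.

Two letters up from D (plus an octave) reaches E.
An augmented ninth spans 15 semitones, so from D4 the target pitch is E#5.

E#5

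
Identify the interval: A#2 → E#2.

perfect 4th

Descending from A#2 to E#2 is the same interval as ascending E#2 to A#2.
E to A spans four letter names (E-F-G-A): a fourth.
The perfect fourth spans 5 semitones, and E#2 to A#2 is exactly 5 semitones — so this is a perfect fourth.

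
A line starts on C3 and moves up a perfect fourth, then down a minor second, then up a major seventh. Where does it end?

A perfect fourth up from C3 is F3.
A minor second down from F3 is E3.
A major seventh up from E3 is D#4.

D#4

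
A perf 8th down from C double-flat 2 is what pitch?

For an octave the letter name doesn't change: still C, an octave down.
A perfect octave spans 12 semitones, so from Cbb2 the target pitch is Cbb1.

C double-flat 1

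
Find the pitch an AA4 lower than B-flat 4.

Counting four letter names down from B lands on F.
Moving 7 semitones down from Bb4 (the size of a doubly augmented fourth) reaches Fbb4.

F-double-flat 4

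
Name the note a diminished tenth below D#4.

B##2

The tenth's letter: D down three letter names plus an octave → B.
A diminished tenth is 14 semitones; 14 semitones down from D#4 gives B##2.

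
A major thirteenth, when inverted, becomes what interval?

First reduce the compound major thirteenth to its simple form, a major sixth.
Interval numbers invert to sum to nine: 6 + 3 = 9, so a sixth inverts to a third.
And major becomes minor under inversion, so we get a minor third.

minor 3rd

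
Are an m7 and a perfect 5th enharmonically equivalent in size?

No

A minor seventh is 10 semitones but a perfect fifth is 7 semitones — different sizes.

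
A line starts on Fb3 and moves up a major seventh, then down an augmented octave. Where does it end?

A major seventh up from Fb3 is Eb4.
Down an augmented octave from Eb4: Ebb3 (13 semitones down).

Ebb3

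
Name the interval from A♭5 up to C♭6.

A to C spans three letter names (A-B-C): a third.
At 3 semitones, Ab5→Cb6 falls one short of a major third: minor.

minor third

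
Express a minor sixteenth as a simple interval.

minor 2nd

Subtracting seven from the interval number removes an octave: 16 − 14 = 2.
That makes a minor sixteenth a compound minor second — 2 octaves plus a minor second.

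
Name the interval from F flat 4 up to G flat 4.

major second

F to G spans two letter names (F-G): a second.
Counting semitones, Fb4→Gb4 is 2, which is the major second.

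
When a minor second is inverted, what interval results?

Interval numbers invert to sum to nine: 2 + 7 = 9, so a second inverts to a seventh.
The quality also flips — minor becomes major — giving a major seventh.

major 7th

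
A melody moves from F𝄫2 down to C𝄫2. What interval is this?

perfect fourth

Descending from Fbb2 to Cbb2 is the same interval as ascending Cbb2 to Fbb2.
C to F spans four letter names (C-D-E-F) — that makes it a fourth of some quality.
The perfect fourth spans 5 semitones, and Cbb2 to Fbb2 is exactly 5 semitones — so this is a perfect fourth.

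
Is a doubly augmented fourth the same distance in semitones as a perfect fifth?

A doubly augmented fourth = 7 semitones = a perfect fifth; enharmonically equal.

Yes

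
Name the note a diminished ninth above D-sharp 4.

The ninth's letter: D up two letter names plus an octave → E.
A diminished ninth spans 12 semitones, so from D#4 the target pitch is Eb5.

E-flat 5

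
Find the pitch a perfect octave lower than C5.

C4

An octave keeps the letter name C, an octave down from C.
Moving 12 semitones down from C5 (the size of a perfect octave) reaches C4.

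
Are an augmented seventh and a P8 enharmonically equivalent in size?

An augmented seventh spans 12 semitones, and a perfect octave also spans 12 semitones — they're enharmonic.

Yes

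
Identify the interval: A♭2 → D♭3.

perfect fourth

A to D spans four letter names (A-B-C-D), so the interval is some kind of fourth.
The perfect fourth spans 5 semitones, and Ab2 to Db3 is exactly 5 semitones — so this is a perfect fourth.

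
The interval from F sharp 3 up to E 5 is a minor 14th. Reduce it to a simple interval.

minor 7th

Subtracting seven from the interval number removes an octave: 14 − 7 = 7.
That makes a minor fourteenth a compound minor seventh — an octave plus a minor seventh.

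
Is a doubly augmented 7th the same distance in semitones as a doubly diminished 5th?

No

A doubly augmented seventh spans 13 semitones; a doubly diminished fifth spans 5 semitones. They differ by 8.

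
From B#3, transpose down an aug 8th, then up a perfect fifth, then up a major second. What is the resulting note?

B#3 down an augmented octave → B2 (13 semitones).
A perfect fifth up from B2 is F#3.
F#3 up a major second → G#3 (2 semitones).

G#3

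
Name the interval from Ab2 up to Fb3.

minor sixth

A to F spans six letter names (A-B-C-D-E-F): a sixth.
A major sixth would be 9 semitones, but Ab2 to Fb3 is 8 — one semitone narrower, making it a minor sixth.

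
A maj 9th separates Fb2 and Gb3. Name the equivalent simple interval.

Take out an octave (7 from the number): 9 − 7 = 2.
Quality carries through unchanged, so the simple form is a major second.

major second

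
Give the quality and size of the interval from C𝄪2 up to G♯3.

C to G spans five letter names (C-D-E-F-G), plus an octave — that makes it a twelfth of some quality.
The perfect twelfth is 19 semitones; here we have 18, one semitone narrower: diminished.
(Equivalently, a compound diminished fifth: a diminished fifth plus an octave.)

diminished twelfth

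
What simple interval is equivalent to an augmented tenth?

augmented third

Take out an octave (7 from the number): 10 − 7 = 3.
So an augmented tenth is an octave plus an augmented third. The quality is unchanged.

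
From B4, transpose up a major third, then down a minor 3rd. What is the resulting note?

Up a major third from B4: D#5 (4 semitones up).
A minor third down from D#5 is B#4.

B#4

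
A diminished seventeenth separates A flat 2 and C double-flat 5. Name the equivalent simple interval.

Take out 2 octaves (14 from the number): 17 − 14 = 3.
That makes a diminished seventeenth a compound diminished third — 2 octaves plus a diminished third.

diminished third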